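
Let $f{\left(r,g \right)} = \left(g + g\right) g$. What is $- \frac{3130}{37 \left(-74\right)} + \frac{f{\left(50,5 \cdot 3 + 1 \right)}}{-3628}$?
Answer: $\frac{1244223}{1241683} \approx 1.002$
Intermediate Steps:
$f{\left(r,g \right)} = 2 g^{2}$ ($f{\left(r,g \right)} = 2 g g = 2 g^{2}$)
$- \frac{3130}{37 \left(-74\right)} + \frac{f{\left(50,5 \cdot 3 + 1 \right)}}{-3628} = - \frac{3130}{37 \left(-74\right)} + \frac{2 \left(5 \cdot 3 + 1\right)^{2}}{-3628} = - \frac{3130}{-2738} + 2 \left(15 + 1\right)^{2} \left(- \frac{1}{3628}\right) = \left(-3130\right) \left(- \frac{1}{2738}\right) + 2 \cdot 16^{2} \left(- \frac{1}{3628}\right) = \frac{1565}{1369} + 2 \cdot 256 \left(- \frac{1}{3628}\right) = \frac{1565}{1369} + 512 \left(- \frac{1}{3628}\right) = \frac{1565}{1369} - \frac{128}{907} = \frac{1244223}{1241683}$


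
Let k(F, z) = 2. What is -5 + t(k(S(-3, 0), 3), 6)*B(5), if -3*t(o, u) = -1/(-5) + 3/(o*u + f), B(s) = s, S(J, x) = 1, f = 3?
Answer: -17/3 ≈ -5.6667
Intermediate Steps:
t(o, u) = -1/15 - 1/(3 + o*u) (t(o, u) = -(-1/(-5) + 3/(o*u + 3))/3 = -(-1*(-⅕) + 3/(3 + o*u))/3 = -(⅕ + 3/(3 + o*u))/3 = -1/15 - 1/(3 + o*u))
-5 + t(k(S(-3, 0), 3), 6)*B(5) = -5 + ((-18 - 1*2*6)/(15*(3 + 2*6)))*5 = -5 + ((-18 - 12)/(15*(3 + 12)))*5 = -5 + ((1/15)*(-30)/15)*5 = -5 + ((1/15)*(1/15)*(-30))*5 = -5 - 2/15*5 = -5 - ⅔ = -17/3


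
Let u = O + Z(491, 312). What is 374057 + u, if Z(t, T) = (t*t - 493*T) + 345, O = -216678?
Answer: 244989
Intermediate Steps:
Z(t, T) = 345 + t² - 493*T (Z(t, T) = (t² - 493*T) + 345 = 345 + t² - 493*T)
u = -129068 (u = -216678 + (345 + 491² - 493*312) = -216678 + (345 + 241081 - 153816) = -216678 + 87610 = -129068)
374057 + u = 374057 - 129068 = 244989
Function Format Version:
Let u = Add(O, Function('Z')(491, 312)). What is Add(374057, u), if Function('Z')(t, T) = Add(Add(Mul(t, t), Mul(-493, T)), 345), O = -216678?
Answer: 244989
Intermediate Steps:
Function('Z')(t, T) = Add(345, Pow(t, 2), Mul(-493, T)) (Function('Z')(t, T) = Add(Add(Pow(t, 2), Mul(-493, T)), 345) = Add(345, Pow(t, 2), Mul(-493, T)))
u = -129068 (u = Add(-216678, Add(345, Pow(491, 2), Mul(-493, 312))) = Add(-216678, Add(345, 241081, -153816)) = Add(-216678, 87610) = -129068)
Add(374057, u) = Add(374057, -129068) = 244989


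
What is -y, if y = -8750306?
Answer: 8750306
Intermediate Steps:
-y = -1*(-8750306) = 8750306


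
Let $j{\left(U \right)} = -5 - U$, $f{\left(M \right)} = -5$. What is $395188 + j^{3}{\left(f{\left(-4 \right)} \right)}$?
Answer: $395188$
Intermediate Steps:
$395188 + j^{3}{\left(f{\left(-4 \right)} \right)} = 395188 + \left(-5 - -5\right)^{3} = 395188 + \left(-5 + 5\right)^{3} = 395188 + 0^{3} = 395188 + 0 = 395188$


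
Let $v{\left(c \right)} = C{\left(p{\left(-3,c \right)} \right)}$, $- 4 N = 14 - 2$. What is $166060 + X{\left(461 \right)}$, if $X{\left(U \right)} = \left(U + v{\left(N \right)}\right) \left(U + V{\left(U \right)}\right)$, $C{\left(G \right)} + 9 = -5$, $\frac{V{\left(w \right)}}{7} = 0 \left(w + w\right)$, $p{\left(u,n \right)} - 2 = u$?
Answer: $372127$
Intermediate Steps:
$p{\left(u,n \right)} = 2 + u$
$V{\left(w \right)} = 0$ ($V{\left(w \right)} = 7 \cdot 0 \left(w + w\right) = 7 \cdot 0 \cdot 2 w = 7 \cdot 0 = 0$)
$N = -3$ ($N = - \frac{14 - 2}{4} = \left(- \frac{1}{4}\right) 12 = -3$)
$C{\left(G \right)} = -14$ ($C{\left(G \right)} = -9 - 5 = -14$)
$v{\left(c \right)} = -14$
$X{\left(U \right)} = U \left(-14 + U\right)$ ($X{\left(U \right)} = \left(U - 14\right) \left(U + 0\right) = \left(-14 + U\right) U = U \left(-14 + U\right)$)
$166060 + X{\left(461 \right)} = 166060 + 461 \left(-14 + 461\right) = 166060 + 461 \cdot 447 = 166060 + 206067 = 372127$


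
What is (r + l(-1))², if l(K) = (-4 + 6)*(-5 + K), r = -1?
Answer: 169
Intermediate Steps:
l(K) = -10 + 2*K (l(K) = 2*(-5 + K) = -10 + 2*K)
(r + l(-1))² = (-1 + (-10 + 2*(-1)))² = (-1 + (-10 - 2))² = (-1 - 12)² = (-13)² = 169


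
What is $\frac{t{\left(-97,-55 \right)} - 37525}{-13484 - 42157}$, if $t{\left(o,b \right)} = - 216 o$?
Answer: $\frac{16573}{55641} \approx 0.29786$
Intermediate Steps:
$\frac{t{\left(-97,-55 \right)} - 37525}{-13484 - 42157} = \frac{\left(-216\right) \left(-97\right) - 37525}{-13484 - 42157} = \frac{20952 - 37525}{-55641} = \left(-16573\right) \left(- \frac{1}{55641}\right) = \frac{16573}{55641}$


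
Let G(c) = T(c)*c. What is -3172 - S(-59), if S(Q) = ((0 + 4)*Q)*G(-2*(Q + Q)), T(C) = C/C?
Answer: 52524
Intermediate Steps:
T(C) = 1
G(c) = c (G(c) = 1*c = c)
S(Q) = -16*Q² (S(Q) = ((0 + 4)*Q)*(-2*(Q + Q)) = (4*Q)*(-4*Q) = -16*Q²)
-3172 - S(-59) = -3172 - (-16)*(-59)² = -3172 - (-16)*3481 = -3172 - 1*(-55696) = -3172 + 55696 = 52524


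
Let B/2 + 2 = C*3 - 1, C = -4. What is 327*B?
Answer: -9810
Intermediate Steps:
B = -30 (B = -4 + 2*(-4*3 - 1) = -4 + 2*(-12 - 1) = -4 + 2*(-13) = -4 - 26 = -30)
327*B = 327*(-30) = -9810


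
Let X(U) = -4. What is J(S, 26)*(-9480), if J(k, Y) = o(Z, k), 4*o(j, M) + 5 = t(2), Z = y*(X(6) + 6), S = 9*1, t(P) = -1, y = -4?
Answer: 14220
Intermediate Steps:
S = 9
Z = -8 (Z = -4*(-4 + 6) = -4*2 = -8)
o(j, M) = -3/2 (o(j, M) = -5/4 + (¼)*(-1) = -5/4 - ¼ = -3/2)
J(k, Y) = -3/2
J(S, 26)*(-9480) = -3/2*(-9480) = 14220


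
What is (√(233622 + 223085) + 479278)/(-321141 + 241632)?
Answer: -479278/79509 - √456707/79509 ≈ -6.0365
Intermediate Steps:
(√(233622 + 223085) + 479278)/(-321141 + 241632) = (√456707 + 479278)/(-79509) = (479278 + √456707)*(-1/79509) = -479278/79509 - √456707/79509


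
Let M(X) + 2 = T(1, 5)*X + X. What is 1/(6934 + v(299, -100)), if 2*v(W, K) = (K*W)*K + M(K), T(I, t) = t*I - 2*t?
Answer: 1/1502133 ≈ 6.6572e-7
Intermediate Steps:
T(I, t) = -2*t + I*t (T(I, t) = I*t - 2*t = -2*t + I*t)
M(X) = -2 - 4*X (M(X) = -2 + ((5*(-2 + 1))*X + X) = -2 + ((5*(-1))*X + X) = -2 + (-5*X + X) = -2 - 4*X)
v(W, K) = -1 - 2*K + W*K**2/2 (v(W, K) = ((K*W)*K + (-2 - 4*K))/2 = (W*K**2 + (-2 - 4*K))/2 = (-2 - 4*K + W*K**2)/2 = -1 - 2*K + W*K**2/2)
1/(6934 + v(299, -100)) = 1/(6934 + (-1 - 2*(-100) + (1/2)*299*(-100)**2)) = 1/(6934 + (-1 + 200 + (1/2)*299*10000)) = 1/(6934 + (-1 + 200 + 1495000)) = 1/(6934 + 1495199) = 1/1502133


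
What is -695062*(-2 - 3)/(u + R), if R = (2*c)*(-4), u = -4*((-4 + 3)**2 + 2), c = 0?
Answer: -1737655/6 ≈ -2.8961e+5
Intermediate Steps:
u = -12 (u = -4*((-1)**2 + 2) = -4*(1 + 2) = -4*3 = -12)
R = 0 (R = (2*0)*(-4) = 0*(-4) = 0)
-695062*(-2 - 3)/(u + R) = -695062*(-2 - 3)/(-12 + 0) = -(-3475310)/(-12) = -(-3475310)*(-1)/12 = -695062*5/12 = -1737655/6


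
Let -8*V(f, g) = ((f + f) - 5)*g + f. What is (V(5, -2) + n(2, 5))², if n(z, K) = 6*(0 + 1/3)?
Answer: 441/64 ≈ 6.8906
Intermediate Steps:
n(z, K) = 2 (n(z, K) = 6*(0 + ⅓) = 6*(⅓) = 2)
V(f, g) = -f/8 - g*(-5 + 2*f)/8 (V(f, g) = -(((f + f) - 5)*g + f)/8 = -((2*f - 5)*g + f)/8 = -((-5 + 2*f)*g + f)/8 = -(g*(-5 + 2*f) + f)/8 = -(f + g*(-5 + 2*f))/8 = -f/8 - g*(-5 + 2*f)/8)
(V(5, -2) + n(2, 5))² = ((-⅛*5 + (5/8)*(-2) - ¼*5*(-2)) + 2)² = ((-5/8 - 5/4 + 5/2) + 2)² = (5/8 + 2)² = (21/8)² = 441/64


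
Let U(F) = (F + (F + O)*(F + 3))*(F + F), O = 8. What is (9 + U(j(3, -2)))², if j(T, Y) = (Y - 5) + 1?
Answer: 23409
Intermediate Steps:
j(T, Y) = -4 + Y (j(T, Y) = (-5 + Y) + 1 = -4 + Y)
U(F) = 2*F*(F + (3 + F)*(8 + F)) (U(F) = (F + (F + 8)*(F + 3))*(F + F) = (F + (8 + F)*(3 + F))*(2*F) = (F + (3 + F)*(8 + F))*(2*F) = 2*F*(F + (3 + F)*(8 + F)))
(9 + U(j(3, -2)))² = (9 + 2*(-4 - 2)*(24 + (-4 - 2)² + 12*(-4 - 2)))² = (9 + 2*(-6)*(24 + (-6)² + 12*(-6)))² = (9 + 2*(-6)*(24 + 36 - 72))² = (9 + 2*(-6)*(-12))² = (9 + 144)² = 153² = 23409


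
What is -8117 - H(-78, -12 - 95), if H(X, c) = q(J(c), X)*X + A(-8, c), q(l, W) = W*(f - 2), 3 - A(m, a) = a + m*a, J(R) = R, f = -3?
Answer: 23049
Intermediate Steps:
A(m, a) = 3 - a - a*m (A(m, a) = 3 - (a + m*a) = 3 - (a + a*m) = 3 + (-a - a*m) = 3 - a - a*m)
q(l, W) = -5*W (q(l, W) = W*(-3 - 2) = W*(-5) = -5*W)
H(X, c) = 3 - 5*X² + 7*c (H(X, c) = (-5*X)*X + (3 - c - 1*c*(-8)) = -5*X² + (3 - c + 8*c) = -5*X² + (3 + 7*c) = 3 - 5*X² + 7*c)
-8117 - H(-78, -12 - 95) = -8117 - (3 - 5*(-78)² + 7*(-12 - 95)) = -8117 - (3 - 5*6084 + 7*(-107)) = -8117 - (3 - 30420 - 749) = -8117 - 1*(-31166) = -8117 + 31166 = 23049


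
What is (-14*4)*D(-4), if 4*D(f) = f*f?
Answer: -224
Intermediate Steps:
D(f) = f²/4 (D(f) = (f*f)/4 = f²/4)
(-14*4)*D(-4) = (-14*4)*((¼)*(-4)²) = -14*16 = -56*4 = -224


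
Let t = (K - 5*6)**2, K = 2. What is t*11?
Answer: 8624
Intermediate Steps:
t = 784 (t = (2 - 5*6)**2 = (2 - 30)**2 = (-28)**2 = 784)
t*11 = 784*11 = 8624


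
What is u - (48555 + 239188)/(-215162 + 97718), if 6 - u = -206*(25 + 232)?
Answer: 6218712655/117444 ≈ 52950.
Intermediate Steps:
u = 52948 (u = 6 - (-206)*(25 + 232) = 6 - (-206)*257 = 6 - 1*(-52942) = 6 + 52942 = 52948)
u - (48555 + 239188)/(-215162 + 97718) = 52948 - (48555 + 239188)/(-215162 + 97718) = 52948 - 287743/(-117444) = 52948 - 287743*(-1)/117444 = 52948 - 1*(-287743/117444) = 52948 + 287743/117444 = 6218712655/117444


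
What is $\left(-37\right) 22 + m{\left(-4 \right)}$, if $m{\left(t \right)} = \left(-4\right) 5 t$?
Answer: $-734$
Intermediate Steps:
$m{\left(t \right)} = - 20 t$
$\left(-37\right) 22 + m{\left(-4 \right)} = \left(-37\right) 22 - -80 = -814 + 80 = -734$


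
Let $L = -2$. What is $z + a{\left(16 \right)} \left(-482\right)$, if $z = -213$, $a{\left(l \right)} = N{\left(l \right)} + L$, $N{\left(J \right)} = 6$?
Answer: $-2141$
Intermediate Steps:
$a{\left(l \right)} = 4$ ($a{\left(l \right)} = 6 - 2 = 4$)
$z + a{\left(16 \right)} \left(-482\right) = -213 + 4 \left(-482\right) = -213 - 1928 = -2141$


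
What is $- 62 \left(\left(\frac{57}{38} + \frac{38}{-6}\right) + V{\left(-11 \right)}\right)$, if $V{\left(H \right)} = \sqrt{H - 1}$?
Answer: $\frac{899}{3} - 124 i \sqrt{3} \approx 299.67 - 214.77 i$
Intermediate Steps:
$V{\left(H \right)} = \sqrt{-1 + H}$
$- 62 \left(\left(\frac{57}{38} + \frac{38}{-6}\right) + V{\left(-11 \right)}\right) = - 62 \left(\left(\frac{57}{38} + \frac{38}{-6}\right) + \sqrt{-1 - 11}\right) = - 62 \left(\left(57 \cdot \frac{1}{38} + 38 \left(- \frac{1}{6}\right)\right) + \sqrt{-12}\right) = - 62 \left(\left(\frac{3}{2} - \frac{19}{3}\right) + 2 i \sqrt{3}\right) = - 62 \left(- \frac{29}{6} + 2 i \sqrt{3}\right) = - (- \frac{899}{3} + 124 i \sqrt{3}) = \frac{899}{3} - 124 i \sqrt{3}$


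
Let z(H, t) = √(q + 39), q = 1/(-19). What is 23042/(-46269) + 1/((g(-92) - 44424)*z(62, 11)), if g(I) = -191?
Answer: -23042/46269 - √3515/16507550 ≈ -0.49800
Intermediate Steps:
q = -1/19 ≈ -0.052632
z(H, t) = 2*√3515/19 (z(H, t) = √(-1/19 + 39) = √(740/19) = 2*√3515/19)
23042/(-46269) + 1/((g(-92) - 44424)*z(62, 11)) = 23042/(-46269) + 1/((-191 - 44424)*((2*√3515/19))) = 23042*(-1/46269) + (√3515/370)/(-44615) = -23042/46269 - √3515/16507550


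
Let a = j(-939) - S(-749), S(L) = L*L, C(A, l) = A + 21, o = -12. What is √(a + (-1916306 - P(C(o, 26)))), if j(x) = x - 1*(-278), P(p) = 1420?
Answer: 2*I*√619847 ≈ 1574.6*I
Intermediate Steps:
C(A, l) = 21 + A
S(L) = L²
j(x) = 278 + x (j(x) = x + 278 = 278 + x)
a = -561662 (a = (278 - 939) - 1*(-749)² = -661 - 1*561001 = -661 - 561001 = -561662)
√(a + (-1916306 - P(C(o, 26)))) = √(-561662 + (-1916306 - 1*1420)) = √(-561662 + (-1916306 - 1420)) = √(-561662 - 1917726) = √(-2479388) = 2*I*√619847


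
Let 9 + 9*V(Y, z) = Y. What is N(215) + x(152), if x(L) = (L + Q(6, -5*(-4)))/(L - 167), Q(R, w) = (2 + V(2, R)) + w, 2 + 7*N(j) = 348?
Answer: 35797/945 ≈ 37.880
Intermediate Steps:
V(Y, z) = -1 + Y/9
N(j) = 346/7 (N(j) = -2/7 + (1/7)*348 = -2/7 + 348/7 = 346/7)
Q(R, w) = 11/9 + w (Q(R, w) = (2 + (-1 + (1/9)*2)) + w = (2 + (-1 + 2/9)) + w = (2 - 7/9) + w = 11/9 + w)
x(L) = (191/9 + L)/(-167 + L) (x(L) = (L + (11/9 - 5*(-4)))/(L - 167) = (L + (11/9 + 20))/(-167 + L) = (L + 191/9)/(-167 + L) = (191/9 + L)/(-167 + L))
N(215) + x(152) = 346/7 + (191/9 + 152)/(-167 + 152) = 346/7 + (1559/9)/(-15) = 346/7 - 1/15*1559/9 = 346/7 - 1559/135 = 35797/945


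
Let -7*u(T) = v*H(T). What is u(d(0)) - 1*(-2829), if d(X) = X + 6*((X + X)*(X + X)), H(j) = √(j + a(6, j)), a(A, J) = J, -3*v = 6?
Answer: 2829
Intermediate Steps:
v = -2 (v = -⅓*6 = -2)
H(j) = √2*√j (H(j) = √(j + j) = √(2*j) = √2*√j)
d(X) = X + 24*X² (d(X) = X + 6*((2*X)*(2*X)) = X + 6*(4*X²) = X + 24*X²)
u(T) = 2*√2*√T/7 (u(T) = -(-2)*√2*√T/7 = 2*√2*√T/7)
u(d(0)) - 1*(-2829) = 2*√2*√(0*(1 + 24*0))/7 - 1*(-2829) = 2*√2*√(0*(1 + 0))/7 + 2829 = 2*√2*√(0*1)/7 + 2829 = 2*√2*√0/7 + 2829 = (2/7)*√2*0 + 2829 = 0 + 2829 = 2829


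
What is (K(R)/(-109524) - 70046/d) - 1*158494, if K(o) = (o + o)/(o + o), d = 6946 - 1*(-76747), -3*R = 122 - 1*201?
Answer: -1452825826371005/9166392132 ≈ -1.5849e+5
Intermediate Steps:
R = 79/3 (R = -(122 - 1*201)/3 = -(122 - 201)/3 = -⅓*(-79) = 79/3 ≈ 26.333)
d = 83693 (d = 6946 + 76747 = 83693)
K(o) = 1 (K(o) = (2*o)/((2*o)) = (2*o)*(1/(2*o)) = 1)
(K(R)/(-109524) - 70046/d) - 1*158494 = (1/(-109524) - 70046/83693) - 1*158494 = (1*(-1/109524) - 70046*1/83693) - 158494 = (-1/109524 - 70046/83693) - 158494 = -7671801797/9166392132 - 158494 = -1452825826371005/9166392132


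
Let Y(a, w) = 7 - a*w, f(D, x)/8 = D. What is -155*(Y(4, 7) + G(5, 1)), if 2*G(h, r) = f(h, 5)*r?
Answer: 155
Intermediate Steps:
f(D, x) = 8*D
Y(a, w) = 7 - a*w
G(h, r) = 4*h*r (G(h, r) = ((8*h)*r)/2 = (8*h*r)/2 = 4*h*r)
-155*(Y(4, 7) + G(5, 1)) = -155*((7 - 1*4*7) + 4*5*1) = -155*((7 - 28) + 20) = -155*(-21 + 20) = -155*(-1) = 155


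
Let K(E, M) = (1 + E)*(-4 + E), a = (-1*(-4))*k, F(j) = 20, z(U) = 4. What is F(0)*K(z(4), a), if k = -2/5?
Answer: 0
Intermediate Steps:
k = -⅖ (k = -2*⅕ = -⅖ ≈ -0.40000)
a = -8/5 (a = -1*(-4)*(-⅖) = 4*(-⅖) = -8/5 ≈ -1.6000)
F(0)*K(z(4), a) = 20*(-4 + 4² - 3*4) = 20*(-4 + 16 - 12) = 20*0 = 0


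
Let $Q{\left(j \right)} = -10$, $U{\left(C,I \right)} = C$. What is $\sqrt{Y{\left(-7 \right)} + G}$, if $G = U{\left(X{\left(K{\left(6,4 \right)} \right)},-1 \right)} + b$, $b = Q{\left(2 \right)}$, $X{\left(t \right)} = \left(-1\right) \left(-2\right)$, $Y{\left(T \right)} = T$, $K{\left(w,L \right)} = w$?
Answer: $i \sqrt{15} \approx 3.873 i$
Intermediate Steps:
$X{\left(t \right)} = 2$
$b = -10$
$G = -8$ ($G = 2 - 10 = -8$)
$\sqrt{Y{\left(-7 \right)} + G} = \sqrt{-7 - 8} = \sqrt{-15} = i \sqrt{15}$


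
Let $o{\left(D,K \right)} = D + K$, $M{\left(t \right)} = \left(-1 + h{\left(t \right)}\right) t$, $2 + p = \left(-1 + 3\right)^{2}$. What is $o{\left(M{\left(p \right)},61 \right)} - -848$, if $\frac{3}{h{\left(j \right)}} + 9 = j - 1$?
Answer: $\frac{3625}{4} \approx 906.25$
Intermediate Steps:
$p = 2$ ($p = -2 + \left(-1 + 3\right)^{2} = -2 + 2^{2} = -2 + 4 = 2$)
$h{\left(j \right)} = \frac{3}{-10 + j}$ ($h{\left(j \right)} = \frac{3}{-9 + \left(j - 1\right)} = \frac{3}{-9 + \left(-1 + j\right)} = \frac{3}{-10 + j}$)
$M{\left(t \right)} = t \left(-1 + \frac{3}{-10 + t}\right)$ ($M{\left(t \right)} = \left(-1 + \frac{3}{-10 + t}\right) t = t \left(-1 + \frac{3}{-10 + t}\right)$)
$o{\left(M{\left(p \right)},61 \right)} - -848 = \left(\frac{2 \left(13 - 2\right)}{-10 + 2} + 61\right) - -848 = \left(\frac{2 \left(13 - 2\right)}{-8} + 61\right) + 848 = \left(2 \left(- \frac{1}{8}\right) 11 + 61\right) + 848 = \left(- \frac{11}{4} + 61\right) + 848 = \frac{233}{4} + 848 = \frac{3625}{4}$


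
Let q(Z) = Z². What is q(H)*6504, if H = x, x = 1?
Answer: 6504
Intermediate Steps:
H = 1
q(H)*6504 = 1²*6504 = 1*6504 = 6504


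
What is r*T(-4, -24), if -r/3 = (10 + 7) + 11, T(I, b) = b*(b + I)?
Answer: -56448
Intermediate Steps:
T(I, b) = b*(I + b)
r = -84 (r = -3*((10 + 7) + 11) = -3*(17 + 11) = -3*28 = -84)
r*T(-4, -24) = -(-2016)*(-4 - 24) = -(-2016)*(-28) = -84*672 = -56448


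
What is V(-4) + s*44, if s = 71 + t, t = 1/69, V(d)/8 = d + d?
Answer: 211184/69 ≈ 3060.6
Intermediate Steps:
V(d) = 16*d (V(d) = 8*(d + d) = 8*(2*d) = 16*d)
t = 1/69 ≈ 0.014493
s = 4900/69 (s = 71 + 1/69 = 4900/69 ≈ 71.015)
V(-4) + s*44 = 16*(-4) + (4900/69)*44 = -64 + 215600/69 = 211184/69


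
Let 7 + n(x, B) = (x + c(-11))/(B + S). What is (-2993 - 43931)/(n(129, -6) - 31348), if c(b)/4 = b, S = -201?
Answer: 4856634/3245285 ≈ 1.4965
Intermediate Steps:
c(b) = 4*b
n(x, B) = -7 + (-44 + x)/(-201 + B) (n(x, B) = -7 + (x + 4*(-11))/(B - 201) = -7 + (x - 44)/(-201 + B) = -7 + (-44 + x)/(-201 + B))
(-2993 - 43931)/(n(129, -6) - 31348) = (-2993 - 43931)/((1363 + 129 - 7*(-6))/(-201 - 6) - 31348) = -46924/((1363 + 129 + 42)/(-207) - 31348) = -46924/(-1/207*1534 - 31348) = -46924/(-1534/207 - 31348) = -46924/(-6490570/207) = -46924*(-207/6490570) = 4856634/3245285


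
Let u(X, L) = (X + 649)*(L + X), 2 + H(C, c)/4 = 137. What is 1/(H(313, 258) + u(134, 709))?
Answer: 1/660609 ≈ 1.5138e-6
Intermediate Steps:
H(C, c) = 540 (H(C, c) = -8 + 4*137 = -8 + 548 = 540)
u(X, L) = (649 + X)*(L + X)
1/(H(313, 258) + u(134, 709)) = 1/(540 + (134**2 + 649*709 + 649*134 + 709*134)) = 1/(540 + (17956 + 460141 + 86966 + 95006)) = 1/(540 + 660069) = 1/660609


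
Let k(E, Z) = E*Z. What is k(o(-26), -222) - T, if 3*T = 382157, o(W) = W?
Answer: -364841/3 ≈ -1.2161e+5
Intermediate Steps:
T = 382157/3 (T = (⅓)*382157 = 382157/3 ≈ 1.2739e+5)
k(o(-26), -222) - T = -26*(-222) - 1*382157/3 = 5772 - 382157/3 = -364841/3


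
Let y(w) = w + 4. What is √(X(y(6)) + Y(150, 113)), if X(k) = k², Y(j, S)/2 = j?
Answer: 20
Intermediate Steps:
Y(j, S) = 2*j
y(w) = 4 + w
√(X(y(6)) + Y(150, 113)) = √((4 + 6)² + 2*150) = √(10² + 300) = √(100 + 300) = √400 = 20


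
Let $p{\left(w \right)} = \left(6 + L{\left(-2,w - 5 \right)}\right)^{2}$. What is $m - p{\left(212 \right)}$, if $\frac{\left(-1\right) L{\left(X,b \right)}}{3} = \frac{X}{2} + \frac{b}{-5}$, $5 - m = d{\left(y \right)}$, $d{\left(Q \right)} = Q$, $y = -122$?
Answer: $- \frac{440381}{25} \approx -17615.0$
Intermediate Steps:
$m = 127$ ($m = 5 - -122 = 5 + 122 = 127$)
$L{\left(X,b \right)} = - \frac{3 X}{2} + \frac{3 b}{5}$ ($L{\left(X,b \right)} = - 3 \left(\frac{X}{2} + \frac{b}{-5}\right) = - 3 \left(X \frac{1}{2} + b \left(- \frac{1}{5}\right)\right) = - 3 \left(\frac{X}{2} - \frac{b}{5}\right) = - \frac{3 X}{2} + \frac{3 b}{5}$)
$p{\left(w \right)} = \left(6 + \frac{3 w}{5}\right)^{2}$ ($p{\left(w \right)} = \left(6 + \left(\left(- \frac{3}{2}\right) \left(-2\right) + \frac{3 \left(w - 5\right)}{5}\right)\right)^{2} = \left(6 + \left(3 + \frac{3 \left(-5 + w\right)}{5}\right)\right)^{2} = \left(6 + \left(3 + \left(-3 + \frac{3 w}{5}\right)\right)\right)^{2} = \left(6 + \frac{3 w}{5}\right)^{2}$)
$m - p{\left(212 \right)} = 127 - \frac{9 \left(10 + 212\right)^{2}}{25} = 127 - \frac{9 \cdot 222^{2}}{25} = 127 - \frac{9}{25} \cdot 49284 = 127 - \frac{443556}{25} = - \frac{440381}{25}$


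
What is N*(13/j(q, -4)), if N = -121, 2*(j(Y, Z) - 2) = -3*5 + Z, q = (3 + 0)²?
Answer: 3146/15 ≈ 209.73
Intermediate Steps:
q = 9 (q = 3² = 9)
j(Y, Z) = -11/2 + Z/2 (j(Y, Z) = 2 + (-3*5 + Z)/2 = 2 + (-15 + Z)/2 = 2 + (-15/2 + Z/2) = -11/2 + Z/2)
N*(13/j(q, -4)) = -1573/(-11/2 + (½)*(-4)) = -1573/(-11/2 - 2) = -1573/(-15/2) = -1573*(-2)/15 = -121*(-26/15) = 3146/15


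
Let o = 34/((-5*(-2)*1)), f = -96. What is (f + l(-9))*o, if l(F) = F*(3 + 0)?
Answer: -2091/5 ≈ -418.20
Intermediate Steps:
l(F) = 3*F (l(F) = F*3 = 3*F)
o = 17/5 (o = 34/((10*1)) = 34/10 = 34*(1/10) = 17/5 ≈ 3.4000)
(f + l(-9))*o = (-96 + 3*(-9))*(17/5) = (-96 - 27)*(17/5) = -123*17/5 = -2091/5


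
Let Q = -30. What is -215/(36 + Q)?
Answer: -215/6 ≈ -35.833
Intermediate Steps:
-215/(36 + Q) = -215/(36 - 30) = -215/6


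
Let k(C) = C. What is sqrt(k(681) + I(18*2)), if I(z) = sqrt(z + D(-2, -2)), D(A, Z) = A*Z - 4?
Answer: sqrt(687) ≈ 26.211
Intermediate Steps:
D(A, Z) = -4 + A*Z
I(z) = sqrt(z) (I(z) = sqrt(z + (-4 - 2*(-2))) = sqrt(z + (-4 + 4)) = sqrt(z + 0) = sqrt(z))
sqrt(k(681) + I(18*2)) = sqrt(681 + sqrt(18*2)) = sqrt(681 + sqrt(36)) = sqrt(681 + 6) = sqrt(687)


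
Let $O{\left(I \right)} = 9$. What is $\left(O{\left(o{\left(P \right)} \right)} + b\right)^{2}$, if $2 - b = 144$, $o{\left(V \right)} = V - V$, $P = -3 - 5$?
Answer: $17689$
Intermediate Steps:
$P = -8$ ($P = -3 - 5 = -8$)
$o{\left(V \right)} = 0$
$b = -142$ ($b = 2 - 144 = -142$)
$\left(O{\left(o{\left(P \right)} \right)} + b\right)^{2} = \left(9 - 142\right)^{2} = \left(-133\right)^{2} = 17689$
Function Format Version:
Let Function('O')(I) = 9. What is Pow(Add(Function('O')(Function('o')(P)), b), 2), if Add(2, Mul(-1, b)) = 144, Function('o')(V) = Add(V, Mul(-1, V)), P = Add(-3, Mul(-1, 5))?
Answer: 17689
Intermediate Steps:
P = -8 (P = Add(-3, -5) = -8)
Function('o')(V) = 0
b = -142 (b = Add(2, Mul(-1, 144)) = Add(2, -144) = -142)
Pow(Add(Function('O')(Function('o')(P)), b), 2) = Pow(Add(9, -142), 2) = Pow(-133, 2) = 17689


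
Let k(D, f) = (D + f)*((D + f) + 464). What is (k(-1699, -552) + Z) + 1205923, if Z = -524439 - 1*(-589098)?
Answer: 5293119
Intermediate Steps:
Z = 64659 (Z = -524439 + 589098 = 64659)
k(D, f) = (D + f)*(464 + D + f)
(k(-1699, -552) + Z) + 1205923 = (((-1699)**2 + (-552)**2 + 464*(-1699) + 464*(-552) + 2*(-1699)*(-552)) + 64659) + 1205923 = ((2886601 + 304704 - 788336 - 256128 + 1875696) + 64659) + 1205923 = (4022537 + 64659) + 1205923 = 4087196 + 1205923 = 5293119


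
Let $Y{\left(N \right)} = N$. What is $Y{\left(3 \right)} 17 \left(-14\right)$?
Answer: $-714$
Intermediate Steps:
$Y{\left(3 \right)} 17 \left(-14\right) = 3 \cdot 17 \left(-14\right) = 51 \left(-14\right) = -714$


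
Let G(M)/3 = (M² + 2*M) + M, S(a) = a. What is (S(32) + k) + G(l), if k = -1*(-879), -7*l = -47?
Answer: 54227/49 ≈ 1106.7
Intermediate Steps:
l = 47/7 (l = -⅐*(-47) = 47/7 ≈ 6.7143)
k = 879
G(M) = 3*M² + 9*M (G(M) = 3*((M² + 2*M) + M) = 3*(M² + 3*M) = 3*M² + 9*M)
(S(32) + k) + G(l) = (32 + 879) + 3*(47/7)*(3 + 47/7) = 911 + 3*(47/7)*(68/7) = 911 + 9588/49 = 54227/49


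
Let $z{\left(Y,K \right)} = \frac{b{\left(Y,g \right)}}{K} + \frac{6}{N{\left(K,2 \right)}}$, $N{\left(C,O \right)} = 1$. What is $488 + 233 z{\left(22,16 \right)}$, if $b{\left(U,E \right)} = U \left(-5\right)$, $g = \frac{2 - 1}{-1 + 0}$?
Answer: $\frac{2273}{8} \approx 284.13$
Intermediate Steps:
$g = -1$ ($g = 1 \frac{1}{-1} = 1 \left(-1\right) = -1$)
$b{\left(U,E \right)} = - 5 U$
$z{\left(Y,K \right)} = 6 - \frac{5 Y}{K}$ ($z{\left(Y,K \right)} = \frac{\left(-5\right) Y}{K} + \frac{6}{1} = - \frac{5 Y}{K} + 6 \cdot 1 = - \frac{5 Y}{K} + 6 = 6 - \frac{5 Y}{K}$)
$488 + 233 z{\left(22,16 \right)} = 488 + 233 \left(6 - \frac{110}{16}\right) = 488 + 233 \left(6 - 110 \cdot \frac{1}{16}\right) = 488 + 233 \left(6 - \frac{55}{8}\right) = 488 + 233 \left(- \frac{7}{8}\right) = 488 - \frac{1631}{8} = \frac{2273}{8}$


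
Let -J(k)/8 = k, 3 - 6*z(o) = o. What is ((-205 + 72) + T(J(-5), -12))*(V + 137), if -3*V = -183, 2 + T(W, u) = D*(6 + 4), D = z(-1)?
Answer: -25410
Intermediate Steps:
z(o) = ½ - o/6
D = ⅔ (D = ½ - ⅙*(-1) = ½ + ⅙ = ⅔ ≈ 0.66667)
J(k) = -8*k
T(W, u) = 14/3 (T(W, u) = -2 + 2*(6 + 4)/3 = -2 + (⅔)*10 = -2 + 20/3 = 14/3)
V = 61 (V = -⅓*(-183) = 61)
((-205 + 72) + T(J(-5), -12))*(V + 137) = ((-205 + 72) + 14/3)*(61 + 137) = (-133 + 14/3)*198 = -385/3*198 = -25410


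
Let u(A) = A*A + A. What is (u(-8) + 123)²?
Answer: 32041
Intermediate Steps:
u(A) = A + A² (u(A) = A² + A = A + A²)
(u(-8) + 123)² = (-8*(1 - 8) + 123)² = (-8*(-7) + 123)² = (56 + 123)² = 179² = 32041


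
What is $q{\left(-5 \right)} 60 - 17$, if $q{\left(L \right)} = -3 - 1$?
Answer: $-257$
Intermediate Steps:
$q{\left(L \right)} = -4$ ($q{\left(L \right)} = -3 - 1 = -4$)
$q{\left(-5 \right)} 60 - 17 = \left(-4\right) 60 - 17 = -240 - 17 = -257$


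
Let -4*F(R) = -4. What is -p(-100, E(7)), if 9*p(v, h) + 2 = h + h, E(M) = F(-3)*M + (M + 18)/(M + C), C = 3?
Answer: -17/9 ≈ -1.8889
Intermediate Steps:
F(R) = 1 (F(R) = -1/4*(-4) = 1)
E(M) = M + (18 + M)/(3 + M) (E(M) = 1*M + (M + 18)/(M + 3) = M + (18 + M)/(3 + M))
p(v, h) = -2/9 + 2*h/9 (p(v, h) = -2/9 + (h + h)/9 = -2/9 + (2*h)/9 = -2/9 + 2*h/9)
-p(-100, E(7)) = -(-2/9 + 2*((18 + 7**2 + 4*7)/(3 + 7))/9) = -(-2/9 + 2*((18 + 49 + 28)/10)/9) = -(-2/9 + 2*((1/10)*95)/9) = -(-2/9 + (2/9)*(19/2)) = -(-2/9 + 19/9) = -1*17/9 = -17/9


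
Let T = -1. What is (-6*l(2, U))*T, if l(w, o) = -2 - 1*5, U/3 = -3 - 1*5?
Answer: -42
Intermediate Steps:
U = -24 (U = 3*(-3 - 1*5) = 3*(-3 - 5) = 3*(-8) = -24)
l(w, o) = -7 (l(w, o) = -2 - 5 = -7)
(-6*l(2, U))*T = -6*(-7)*(-1) = 42*(-1) = -42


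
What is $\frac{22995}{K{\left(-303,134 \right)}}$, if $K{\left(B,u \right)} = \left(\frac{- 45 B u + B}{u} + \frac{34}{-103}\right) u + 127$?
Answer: $\frac{2368485}{188167586} \approx 0.012587$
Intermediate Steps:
$K{\left(B,u \right)} = 127 + u \left(- \frac{34}{103} + \frac{B - 45 B u}{u}\right)$ ($K{\left(B,u \right)} = \left(\frac{- 45 B u + B}{u} + 34 \left(- \frac{1}{103}\right)\right) u + 127 = \left(\frac{B - 45 B u}{u} - \frac{34}{103}\right) u + 127 = \left(- \frac{34}{103} + \frac{B - 45 B u}{u}\right) u + 127 = u \left(- \frac{34}{103} + \frac{B - 45 B u}{u}\right) + 127 = 127 + u \left(- \frac{34}{103} + \frac{B - 45 B u}{u}\right)$)
$\frac{22995}{K{\left(-303,134 \right)}} = \frac{22995}{127 - 303 - \frac{4556}{103} - \left(-13635\right) 134} = \frac{22995}{127 - 303 - \frac{4556}{103} + 1827090} = \frac{22995}{\frac{188167586}{103}} = 22995 \cdot \frac{103}{188167586} = \frac{2368485}{188167586}$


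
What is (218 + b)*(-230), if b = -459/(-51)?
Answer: -52210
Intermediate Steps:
b = 9 (b = -459*(-1/51) = 9)
(218 + b)*(-230) = (218 + 9)*(-230) = 227*(-230) = -52210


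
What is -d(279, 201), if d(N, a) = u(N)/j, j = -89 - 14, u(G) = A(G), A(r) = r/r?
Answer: 1/103 ≈ 0.0097087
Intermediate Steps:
A(r) = 1
u(G) = 1
j = -103
d(N, a) = -1/103 (d(N, a) = 1/(-103) = 1*(-1/103) = -1/103)
-d(279, 201) = -1*(-1/103) = 1/103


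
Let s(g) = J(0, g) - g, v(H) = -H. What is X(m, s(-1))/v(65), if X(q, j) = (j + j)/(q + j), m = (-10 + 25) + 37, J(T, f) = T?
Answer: -2/3445 ≈ -0.00058055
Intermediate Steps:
s(g) = -g (s(g) = 0 - g = -g)
m = 52 (m = 15 + 37 = 52)
X(q, j) = 2*j/(j + q) (X(q, j) = (2*j)/(j + q) = 2*j/(j + q))
X(m, s(-1))/v(65) = (2*(-1*(-1))/(-1*(-1) + 52))/((-1*65)) = (2*1/(1 + 52))/(-65) = (2*1/53)*(-1/65) = (2*1*(1/53))*(-1/65) = (2/53)*(-1/65) = -2/3445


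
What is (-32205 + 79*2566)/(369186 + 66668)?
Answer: 170509/435854 ≈ 0.39121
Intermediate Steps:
(-32205 + 79*2566)/(369186 + 66668) = (-32205 + 202714)/435854 = 170509*(1/435854) = 170509/435854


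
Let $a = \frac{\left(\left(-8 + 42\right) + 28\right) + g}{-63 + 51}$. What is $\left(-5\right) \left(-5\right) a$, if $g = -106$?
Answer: $\frac{275}{3} \approx 91.667$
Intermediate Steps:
$a = \frac{11}{3}$ ($a = \frac{\left(\left(-8 + 42\right) + 28\right) - 106}{-63 + 51} = \frac{\left(34 + 28\right) - 106}{-12} = \left(62 - 106\right) \left(- \frac{1}{12}\right) = \left(-44\right) \left(- \frac{1}{12}\right) = \frac{11}{3} \approx 3.6667$)
$\left(-5\right) \left(-5\right) a = \left(-5\right) \left(-5\right) \frac{11}{3} = 25 \cdot \frac{11}{3} = \frac{275}{3}$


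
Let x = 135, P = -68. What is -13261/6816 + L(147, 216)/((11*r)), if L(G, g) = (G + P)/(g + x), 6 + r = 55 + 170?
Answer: -3737473145/1921110048 ≈ -1.9455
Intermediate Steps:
r = 219 (r = -6 + (55 + 170) = -6 + 225 = 219)
L(G, g) = (-68 + G)/(135 + g) (L(G, g) = (G - 68)/(g + 135) = (-68 + G)/(135 + g))
-13261/6816 + L(147, 216)/((11*r)) = -13261/6816 + ((-68 + 147)/(135 + 216))/((11*219)) = -13261*1/6816 + (79/351)/2409 = -13261/6816 + ((1/351)*79)*(1/2409) = -13261/6816 + (79/351)*(1/2409) = -13261/6816 + 79/845559 = -3737473145/1921110048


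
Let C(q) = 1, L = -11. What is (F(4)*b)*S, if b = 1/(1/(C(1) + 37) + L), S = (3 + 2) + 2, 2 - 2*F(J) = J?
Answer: 266/417 ≈ 0.63789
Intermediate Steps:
F(J) = 1 - J/2
S = 7 (S = 5 + 2 = 7)
b = -38/417 (b = 1/(1/(1 + 37) - 11) = 1/(1/38 - 11) = 1/(-417/38) = -38/417 ≈ -0.091127)
(F(4)*b)*S = ((1 - 1/2*4)*(-38/417))*7 = ((1 - 2)*(-38/417))*7 = -1*(-38/417)*7 = (38/417)*7 = 266/417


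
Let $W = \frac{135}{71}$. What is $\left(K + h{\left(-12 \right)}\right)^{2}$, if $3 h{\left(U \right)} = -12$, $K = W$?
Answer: $\frac{22201}{5041} \approx 4.4041$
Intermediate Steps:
$W = \frac{135}{71}$ ($W = 135 \cdot \frac{1}{71} = \frac{135}{71} \approx 1.9014$)
$K = \frac{135}{71} \approx 1.9014$
$h{\left(U \right)} = -4$ ($h{\left(U \right)} = \frac{1}{3} \left(-12\right) = -4$)
$\left(K + h{\left(-12 \right)}\right)^{2} = \left(\frac{135}{71} - 4\right)^{2} = \left(- \frac{149}{71}\right)^{2} = \frac{22201}{5041}$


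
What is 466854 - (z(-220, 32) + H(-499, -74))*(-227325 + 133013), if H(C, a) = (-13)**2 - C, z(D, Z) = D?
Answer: 42718630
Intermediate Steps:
H(C, a) = 169 - C
466854 - (z(-220, 32) + H(-499, -74))*(-227325 + 133013) = 466854 - (-220 + (169 - 1*(-499)))*(-227325 + 133013) = 466854 - (-220 + (169 + 499))*(-94312) = 466854 - (-220 + 668)*(-94312) = 466854 - 448*(-94312) = 466854 - 1*(-42251776) = 466854 + 42251776 = 42718630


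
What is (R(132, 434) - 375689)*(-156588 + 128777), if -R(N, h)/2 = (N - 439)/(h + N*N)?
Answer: 93292744111714/8929 ≈ 1.0448e+10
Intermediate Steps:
R(N, h) = -2*(-439 + N)/(h + N²) (R(N, h) = -2*(N - 439)/(h + N*N) = -2*(-439 + N)/(h + N²))
(R(132, 434) - 375689)*(-156588 + 128777) = (2*(439 - 1*132)/(434 + 132²) - 375689)*(-156588 + 128777) = (2*(439 - 132)/(434 + 17424) - 375689)*(-27811) = (2*307/17858 - 375689)*(-27811) = (2*(1/17858)*307 - 375689)*(-27811) = (307/8929 - 375689)*(-27811) = -3354526774/8929*(-27811) = 93292744111714/8929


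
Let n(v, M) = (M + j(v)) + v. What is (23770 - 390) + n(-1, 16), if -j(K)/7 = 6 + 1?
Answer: 23346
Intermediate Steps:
j(K) = -49 (j(K) = -7*(6 + 1) = -7*7 = -49)
n(v, M) = -49 + M + v (n(v, M) = (M - 49) + v = (-49 + M) + v = -49 + M + v)
(23770 - 390) + n(-1, 16) = (23770 - 390) + (-49 + 16 - 1) = 23380 - 34 = 23346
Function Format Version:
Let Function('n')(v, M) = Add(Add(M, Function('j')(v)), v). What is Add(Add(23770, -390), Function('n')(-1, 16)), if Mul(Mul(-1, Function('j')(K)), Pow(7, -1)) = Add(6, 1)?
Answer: 23346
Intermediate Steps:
Function('j')(K) = -49 (Function('j')(K) = Mul(-7, Add(6, 1)) = Mul(-7, 7) = -49)
Function('n')(v, M) = Add(-49, M, v) (Function('n')(v, M) = Add(Add(M, -49), v) = Add(Add(-49, M), v) = Add(-49, M, v))
Add(Add(23770, -390), Function('n')(-1, 16)) = Add(Add(23770, -390), Add(-49, 16, -1)) = Add(23380, -34) = 23346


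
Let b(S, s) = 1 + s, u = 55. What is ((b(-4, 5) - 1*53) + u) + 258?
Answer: 266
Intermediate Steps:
((b(-4, 5) - 1*53) + u) + 258 = (((1 + 5) - 1*53) + 55) + 258 = ((6 - 53) + 55) + 258 = (-47 + 55) + 258 = 8 + 258 = 266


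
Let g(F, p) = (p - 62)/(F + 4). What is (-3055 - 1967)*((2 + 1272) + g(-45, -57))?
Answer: -262916766/41 ≈ -6.4126e+6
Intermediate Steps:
g(F, p) = (-62 + p)/(4 + F)
(-3055 - 1967)*((2 + 1272) + g(-45, -57)) = (-3055 - 1967)*((2 + 1272) + (-62 - 57)/(4 - 45)) = -5022*(1274 - 119/(-41)) = -5022*(1274 - 1/41*(-119)) = -5022*(1274 + 119/41) = -5022*52353/41 = -262916766/41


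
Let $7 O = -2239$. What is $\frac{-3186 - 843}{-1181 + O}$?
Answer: $\frac{553}{206} \approx 2.6845$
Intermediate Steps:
$O = - \frac{2239}{7}$ ($O = \frac{1}{7} \left(-2239\right) = - \frac{2239}{7} \approx -319.86$)
$\frac{-3186 - 843}{-1181 + O} = \frac{-3186 - 843}{-1181 - \frac{2239}{7}} = - \frac{4029}{- \frac{10506}{7}} = \left(-4029\right) \left(- \frac{7}{10506}\right) = \frac{553}{206}$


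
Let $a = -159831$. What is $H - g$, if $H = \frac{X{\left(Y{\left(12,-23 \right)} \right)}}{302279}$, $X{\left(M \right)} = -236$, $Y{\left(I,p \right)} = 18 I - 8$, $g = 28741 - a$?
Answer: $- \frac{57001355824}{302279} \approx -1.8857 \cdot 10^{5}$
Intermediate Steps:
$g = 188572$ ($g = 28741 - -159831 = 28741 + 159831 = 188572$)
$Y{\left(I,p \right)} = -8 + 18 I$
$H = - \frac{236}{302279} \approx -0.00078074$
$H - g = - \frac{236}{302279} - 188572 = - \frac{57001355824}{302279}$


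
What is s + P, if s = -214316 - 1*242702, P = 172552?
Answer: -284466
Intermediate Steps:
s = -457018 (s = -214316 - 242702 = -457018)
s + P = -457018 + 172552 = -284466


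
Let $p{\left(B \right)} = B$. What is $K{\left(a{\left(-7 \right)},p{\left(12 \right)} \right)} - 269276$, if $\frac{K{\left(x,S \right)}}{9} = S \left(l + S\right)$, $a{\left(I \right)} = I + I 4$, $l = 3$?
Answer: $-267656$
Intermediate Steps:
$a{\left(I \right)} = 5 I$ ($a{\left(I \right)} = I + 4 I = 5 I$)
$K{\left(x,S \right)} = 9 S \left(3 + S\right)$
$K{\left(a{\left(-7 \right)},p{\left(12 \right)} \right)} - 269276 = 9 \cdot 12 \left(3 + 12\right) - 269276 = 9 \cdot 12 \cdot 15 - 269276 = 1620 - 269276 = -267656$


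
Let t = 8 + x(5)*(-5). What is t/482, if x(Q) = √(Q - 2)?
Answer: 4/241 - 5*√3/482 ≈ -0.0013698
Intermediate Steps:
x(Q) = √(-2 + Q)
t = 8 - 5*√3 (t = 8 + √(-2 + 5)*(-5) = 8 + √3*(-5) = 8 - 5*√3 ≈ -0.66025)
t/482 = (8 - 5*√3)/482 = (8 - 5*√3)*(1/482) = 4/241 - 5*√3/482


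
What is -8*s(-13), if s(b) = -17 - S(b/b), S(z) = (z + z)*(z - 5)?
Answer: 72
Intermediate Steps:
S(z) = 2*z*(-5 + z) (S(z) = (2*z)*(-5 + z) = 2*z*(-5 + z))
s(b) = -9 (s(b) = -17 - 2*b/b*(-5 + b/b) = -17 - 2*(-5 + 1) = -17 - 2*(-4) = -17 - 1*(-8) = -17 + 8 = -9)
-8*s(-13) = -8*(-9) = 72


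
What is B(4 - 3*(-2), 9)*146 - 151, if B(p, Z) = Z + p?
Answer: 2623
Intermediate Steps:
B(4 - 3*(-2), 9)*146 - 151 = (9 + (4 - 3*(-2)))*146 - 151 = (9 + (4 + 6))*146 - 151 = (9 + 10)*146 - 151 = 19*146 - 151 = 2774 - 151 = 2623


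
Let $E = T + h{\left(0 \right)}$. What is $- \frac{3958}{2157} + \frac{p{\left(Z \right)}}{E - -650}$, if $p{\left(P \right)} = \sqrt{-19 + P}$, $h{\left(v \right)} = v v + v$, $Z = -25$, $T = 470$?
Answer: $- \frac{3958}{2157} + \frac{i \sqrt{11}}{560} \approx -1.835 + 0.0059225 i$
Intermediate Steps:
$h{\left(v \right)} = v + v^{2}$ ($h{\left(v \right)} = v^{2} + v = v + v^{2}$)
$E = 470$ ($E = 470 + 0 \left(1 + 0\right) = 470 + 0 \cdot 1 = 470 + 0 = 470$)
$- \frac{3958}{2157} + \frac{p{\left(Z \right)}}{E - -650} = - \frac{3958}{2157} + \frac{\sqrt{-19 - 25}}{470 - -650} = \left(-3958\right) \frac{1}{2157} + \frac{\sqrt{-44}}{470 + 650} = - \frac{3958}{2157} + \frac{2 i \sqrt{11}}{1120} = - \frac{3958}{2157} + 2 i \sqrt{11} \cdot \frac{1}{1120} = - \frac{3958}{2157} + \frac{i \sqrt{11}}{560}$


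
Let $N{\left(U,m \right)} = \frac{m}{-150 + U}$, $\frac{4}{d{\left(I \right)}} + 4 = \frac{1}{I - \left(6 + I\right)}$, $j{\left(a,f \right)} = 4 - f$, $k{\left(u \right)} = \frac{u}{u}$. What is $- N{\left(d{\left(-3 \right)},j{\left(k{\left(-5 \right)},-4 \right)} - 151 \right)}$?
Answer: $- \frac{3575}{3774} \approx -0.94727$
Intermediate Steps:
$k{\left(u \right)} = 1$
$d{\left(I \right)} = - \frac{24}{25}$ ($d{\left(I \right)} = \frac{4}{-4 + \frac{1}{I - \left(6 + I\right)}} = \frac{4}{-4 + \frac{1}{-6}} = \frac{4}{-4 - \frac{1}{6}} = \frac{4}{- \frac{25}{6}} = 4 \left(- \frac{6}{25}\right) = - \frac{24}{25}$)
$- N{\left(d{\left(-3 \right)},j{\left(k{\left(-5 \right)},-4 \right)} - 151 \right)} = - \frac{\left(4 - -4\right) - 151}{-150 - \frac{24}{25}} = - \frac{\left(4 + 4\right) - 151}{- \frac{3774}{25}} = - \frac{\left(8 - 151\right) \left(-25\right)}{3774} = - \frac{\left(-143\right) \left(-25\right)}{3774} = \left(-1\right) \frac{3575}{3774} = - \frac{3575}{3774}$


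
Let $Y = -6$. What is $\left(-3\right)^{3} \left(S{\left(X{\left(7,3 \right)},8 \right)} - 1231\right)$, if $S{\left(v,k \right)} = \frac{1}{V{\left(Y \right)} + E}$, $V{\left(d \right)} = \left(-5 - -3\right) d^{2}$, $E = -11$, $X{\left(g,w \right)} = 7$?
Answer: $\frac{2758698}{83} \approx 33237.0$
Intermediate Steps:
$V{\left(d \right)} = - 2 d^{2}$ ($V{\left(d \right)} = \left(-5 + 3\right) d^{2} = - 2 d^{2}$)
$S{\left(v,k \right)} = - \frac{1}{83}$ ($S{\left(v,k \right)} = \frac{1}{- 2 \left(-6\right)^{2} - 11} = \frac{1}{\left(-2\right) 36 - 11} = \frac{1}{-72 - 11} = \frac{1}{-83} = - \frac{1}{83}$)
$\left(-3\right)^{3} \left(S{\left(X{\left(7,3 \right)},8 \right)} - 1231\right) = \left(-3\right)^{3} \left(- \frac{1}{83} - 1231\right) = \left(-27\right) \left(- \frac{102174}{83}\right) = \frac{2758698}{83}$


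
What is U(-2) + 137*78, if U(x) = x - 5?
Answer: 10679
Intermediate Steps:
U(x) = -5 + x
U(-2) + 137*78 = (-5 - 2) + 137*78 = -7 + 10686 = 10679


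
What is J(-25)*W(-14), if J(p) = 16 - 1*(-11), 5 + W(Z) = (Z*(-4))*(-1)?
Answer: -1647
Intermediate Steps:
W(Z) = -5 + 4*Z (W(Z) = -5 + (Z*(-4))*(-1) = -5 - 4*Z*(-1) = -5 + 4*Z)
J(p) = 27 (J(p) = 16 + 11 = 27)
J(-25)*W(-14) = 27*(-5 + 4*(-14)) = 27*(-5 - 56) = 27*(-61) = -1647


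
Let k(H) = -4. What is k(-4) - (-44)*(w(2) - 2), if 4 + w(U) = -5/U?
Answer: -378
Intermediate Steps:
w(U) = -4 - 5/U
k(-4) - (-44)*(w(2) - 2) = -4 - (-44)*((-4 - 5/2) - 2) = -4 - (-44)*(-13/2 - 2) = -4 - (-44)*(-17)/2 = -4 - 11*34 = -4 - 374 = -378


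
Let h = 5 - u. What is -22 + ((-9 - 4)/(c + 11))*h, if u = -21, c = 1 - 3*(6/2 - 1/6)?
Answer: -830/7 ≈ -118.57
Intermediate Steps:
c = -15/2 (c = 1 - 3*(6*(½) - 1*⅙) = 1 - 3*(3 - ⅙) = 1 - 3*17/6 = 1 - 17/2 = -15/2 ≈ -7.5000)
h = 26 (h = 5 - 1*(-21) = 5 + 21 = 26)
-22 + ((-9 - 4)/(c + 11))*h = -22 + ((-9 - 4)/(-15/2 + 11))*26 = -22 - 13/7/2*26 = -22 - 13*2/7*26 = -22 - 26/7*26 = -22 - 676/7 = -830/7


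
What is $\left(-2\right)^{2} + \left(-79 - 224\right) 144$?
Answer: $-43628$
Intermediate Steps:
$\left(-2\right)^{2} + \left(-79 - 224\right) 144 = 4 + \left(-79 - 224\right) 144 = 4 - 43632 = -43628$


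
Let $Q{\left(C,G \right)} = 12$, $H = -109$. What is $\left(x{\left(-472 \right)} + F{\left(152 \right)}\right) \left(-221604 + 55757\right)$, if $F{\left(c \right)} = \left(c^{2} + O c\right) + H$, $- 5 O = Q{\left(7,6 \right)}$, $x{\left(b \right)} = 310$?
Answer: $- \frac{19022816747}{5} \approx -3.8046 \cdot 10^{9}$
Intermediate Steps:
$O = - \frac{12}{5}$ ($O = \left(- \frac{1}{5}\right) 12 = - \frac{12}{5} \approx -2.4$)
$F{\left(c \right)} = -109 + c^{2} - \frac{12 c}{5}$ ($F{\left(c \right)} = \left(c^{2} - \frac{12 c}{5}\right) - 109 = -109 + c^{2} - \frac{12 c}{5}$)
$\left(x{\left(-472 \right)} + F{\left(152 \right)}\right) \left(-221604 + 55757\right) = \left(310 - \left(\frac{2369}{5} - 23104\right)\right) \left(-221604 + 55757\right) = \left(310 - - \frac{113151}{5}\right) \left(-165847\right) = \left(310 + \frac{113151}{5}\right) \left(-165847\right) = \frac{114701}{5} \left(-165847\right) = - \frac{19022816747}{5}$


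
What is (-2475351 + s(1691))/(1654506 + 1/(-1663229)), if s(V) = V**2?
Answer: 638896155770/2751822359873 ≈ 0.23217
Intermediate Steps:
(-2475351 + s(1691))/(1654506 + 1/(-1663229)) = (-2475351 + 1691**2)/(1654506 + 1/(-1663229)) = (-2475351 + 2859481)/(1654506 - 1/1663229) = 384130/(2751822359873/1663229) = 384130*(1663229/2751822359873) = 638896155770/2751822359873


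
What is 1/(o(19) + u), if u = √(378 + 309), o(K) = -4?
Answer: 4/671 + √687/671 ≈ 0.045023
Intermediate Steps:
u = √687 ≈ 26.211
1/(o(19) + u) = 1/(-4 + √687)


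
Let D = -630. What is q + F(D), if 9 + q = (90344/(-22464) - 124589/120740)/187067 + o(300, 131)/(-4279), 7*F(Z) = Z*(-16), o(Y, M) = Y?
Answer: 97083650699660994283/67846547339639640 ≈ 1430.9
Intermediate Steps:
F(Z) = -16*Z/7 (F(Z) = (Z*(-16))/7 = (-16*Z)/7 = -16*Z/7)
q = -615377469420087317/67846547339639640 (q = -9 + ((90344/(-22464) - 124589/120740)/187067 + 300/(-4279)) = -9 + ((90344*(-1/22464) - 124589*1/120740)*(1/187067) + 300*(-1/4279)) = -9 + ((-11293/2808 - 124589/120740)*(1/187067) - 300/4279) = -9 + (-428340683/84759480*1/187067 - 300/4279) = -9 + (-428340683/15855701645160 - 300/4279) = -9 - 4758543363330557/67846547339639640 = -615377469420087317/67846547339639640 ≈ -9.0701)
q + F(D) = -615377469420087317/67846547339639640 - 16/7*(-630) = -615377469420087317/67846547339639640 + 1440 = 97083650699660994283/67846547339639640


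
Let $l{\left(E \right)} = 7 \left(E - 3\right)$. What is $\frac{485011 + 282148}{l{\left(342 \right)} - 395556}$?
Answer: $- \frac{767159}{393183} \approx -1.9511$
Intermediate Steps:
$l{\left(E \right)} = -21 + 7 E$ ($l{\left(E \right)} = 7 \left(-3 + E\right) = -21 + 7 E$)
$\frac{485011 + 282148}{l{\left(342 \right)} - 395556} = \frac{485011 + 282148}{\left(-21 + 7 \cdot 342\right) - 395556} = \frac{767159}{\left(-21 + 2394\right) - 395556} = \frac{767159}{2373 - 395556} = \frac{767159}{-393183} = 767159 \left(- \frac{1}{393183}\right) = - \frac{767159}{393183}$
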